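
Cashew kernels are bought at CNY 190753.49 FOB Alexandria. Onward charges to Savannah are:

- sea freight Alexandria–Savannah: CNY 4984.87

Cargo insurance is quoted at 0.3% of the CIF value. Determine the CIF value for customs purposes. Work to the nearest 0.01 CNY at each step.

CIF value: CNY 196327.34

Let C be the CIF value. C = FOB price + freight + 0.3% × C
C − 0.3% × C = 190753.49 + 4984.87
0.997 × C = 195738.36
C = 195738.36 / 0.997 = 196327.34
Insurance premium = 0.3% × 196327.34 = 588.98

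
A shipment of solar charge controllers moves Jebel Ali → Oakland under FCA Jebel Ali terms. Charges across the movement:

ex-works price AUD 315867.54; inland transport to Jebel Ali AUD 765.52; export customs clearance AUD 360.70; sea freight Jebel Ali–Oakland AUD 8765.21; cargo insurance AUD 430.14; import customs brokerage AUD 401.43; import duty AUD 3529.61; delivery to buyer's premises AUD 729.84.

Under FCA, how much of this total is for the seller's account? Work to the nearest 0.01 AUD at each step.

Seller's account: AUD 316993.76

FCA: the seller delivers export-cleared goods to the carrier; the buyer bears costs from that point.
Seller's account: goods 315867.54 + inland to port 765.52 + export clearance 360.70 = 316993.76
Buyer's account: freight 8765.21 + insurance 430.14 + brokerage 401.43 + duty 3529.61 + delivery 729.84 = 13856.23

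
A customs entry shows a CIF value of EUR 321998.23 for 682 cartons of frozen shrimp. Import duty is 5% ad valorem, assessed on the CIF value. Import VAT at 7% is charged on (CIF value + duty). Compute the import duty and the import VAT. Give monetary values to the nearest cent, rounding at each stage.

Import duty = 321998.23 × 5% = 16099.91
VAT base = CIF + duty = 321998.23 + 16099.91 = 338098.14
Import VAT = 338098.14 × 7% = 23666.87

Import duty: EUR 16099.91; import VAT: EUR 23666.87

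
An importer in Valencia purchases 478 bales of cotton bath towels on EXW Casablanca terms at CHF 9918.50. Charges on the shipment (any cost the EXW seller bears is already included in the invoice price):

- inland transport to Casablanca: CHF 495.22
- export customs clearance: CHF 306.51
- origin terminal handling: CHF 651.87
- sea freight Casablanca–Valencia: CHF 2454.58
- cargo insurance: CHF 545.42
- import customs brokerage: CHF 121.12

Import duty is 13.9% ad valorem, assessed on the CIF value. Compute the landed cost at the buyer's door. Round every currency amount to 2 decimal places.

EXW: the seller makes goods available at their premises; the buyer bears all onward costs.
CIF value = EXW price + inland to port + export clearance + origin terminal + freight + insurance = 9918.50 + 495.22 + 306.51 + 651.87 + 2454.58 + 545.42 = 14372.10
Import duty = 14372.10 × 13.9% = 1997.72
Buyer bears: inland to port 495.22 + export clearance 306.51 + origin terminal 651.87 + freight 2454.58 + insurance 545.42 + brokerage 121.12 + duty 1997.72 = 6572.44
Landed cost = invoice 9918.50 + 6572.44 = 16490.94

Total landed cost: CHF 16490.94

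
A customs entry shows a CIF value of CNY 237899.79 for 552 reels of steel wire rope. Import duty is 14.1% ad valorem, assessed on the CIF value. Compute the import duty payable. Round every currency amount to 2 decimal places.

Import duty = 237899.79 × 14.1% = 33543.87

Import duty: CNY 33543.87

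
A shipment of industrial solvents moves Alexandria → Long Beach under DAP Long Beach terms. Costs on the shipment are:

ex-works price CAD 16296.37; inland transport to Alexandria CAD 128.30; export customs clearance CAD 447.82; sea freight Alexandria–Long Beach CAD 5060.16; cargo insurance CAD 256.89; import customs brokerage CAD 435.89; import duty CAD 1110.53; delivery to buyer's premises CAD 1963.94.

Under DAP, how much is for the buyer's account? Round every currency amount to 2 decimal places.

DAP: the seller bears all costs to the named destination except import duty and clearance.
Seller's account: goods 16296.37 + inland to port 128.30 + export clearance 447.82 + freight 5060.16 + insurance 256.89 + delivery 1963.94 = 24153.48
Buyer's account: brokerage 435.89 + duty 1110.53 = 1546.42

Buyer's account: CAD 1546.42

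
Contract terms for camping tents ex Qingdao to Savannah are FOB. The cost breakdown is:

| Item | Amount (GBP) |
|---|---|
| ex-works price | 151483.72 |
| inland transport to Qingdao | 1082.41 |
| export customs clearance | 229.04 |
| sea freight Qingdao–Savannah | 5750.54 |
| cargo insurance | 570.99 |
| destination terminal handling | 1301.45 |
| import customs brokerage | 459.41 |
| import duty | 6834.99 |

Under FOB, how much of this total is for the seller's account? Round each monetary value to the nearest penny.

Seller's account: GBP 152795.17

FOB: the seller bears costs until goods are on board at the origin port; the buyer bears freight, insurance and all costs thereafter.
Seller's account: goods 151483.72 + inland to port 1082.41 + export clearance 229.04 = 152795.17
Buyer's account: freight 5750.54 + insurance 570.99 + destination terminal 1301.45 + brokerage 459.41 + duty 6834.99 = 14917.38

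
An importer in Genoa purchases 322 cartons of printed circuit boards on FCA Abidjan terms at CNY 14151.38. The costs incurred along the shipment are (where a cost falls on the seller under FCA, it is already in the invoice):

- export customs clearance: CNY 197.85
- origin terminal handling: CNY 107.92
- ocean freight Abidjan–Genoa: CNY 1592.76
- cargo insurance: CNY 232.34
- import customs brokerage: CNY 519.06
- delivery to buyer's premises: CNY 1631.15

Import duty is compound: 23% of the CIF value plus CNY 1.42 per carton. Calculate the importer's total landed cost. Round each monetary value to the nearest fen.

Total landed cost: CNY 22391.26

FCA: the seller delivers export-cleared goods to the carrier; the buyer bears costs from that point.
Already in the invoice (seller's account under FCA): export clearance — exclude.
CIF value = FCA price + origin terminal + freight + insurance = 14151.38 + 107.92 + 1592.76 + 232.34 = 16084.40
Ad valorem component: 16084.40 × 23% = 3699.41
Specific component: 322 × 1.42 = 457.24
Import duty = 3699.41 + 457.24 = 4156.65
Buyer bears: origin terminal 107.92 + freight 1592.76 + insurance 232.34 + brokerage 519.06 + delivery 1631.15 + duty 4156.65 = 8239.88
Landed cost = invoice 14151.38 + 8239.88 = 22391.26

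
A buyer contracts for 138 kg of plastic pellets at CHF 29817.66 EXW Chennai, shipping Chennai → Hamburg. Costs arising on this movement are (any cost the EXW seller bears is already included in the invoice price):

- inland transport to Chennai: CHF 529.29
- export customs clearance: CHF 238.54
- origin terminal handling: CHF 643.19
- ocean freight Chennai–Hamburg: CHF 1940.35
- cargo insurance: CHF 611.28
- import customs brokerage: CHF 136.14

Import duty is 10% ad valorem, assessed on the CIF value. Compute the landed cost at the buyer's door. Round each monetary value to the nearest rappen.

Total landed cost: CHF 37294.48

EXW: the seller makes goods available at their premises; the buyer bears all onward costs.
CIF value = EXW price + inland to port + export clearance + origin terminal + freight + insurance = 29817.66 + 529.29 + 238.54 + 643.19 + 1940.35 + 611.28 = 33780.31
Import duty = 33780.31 × 10% = 3378.03
Buyer bears: inland to port 529.29 + export clearance 238.54 + origin terminal 643.19 + freight 1940.35 + insurance 611.28 + brokerage 136.14 + duty 3378.03 = 7476.82
Landed cost = invoice 29817.66 + 7476.82 = 37294.48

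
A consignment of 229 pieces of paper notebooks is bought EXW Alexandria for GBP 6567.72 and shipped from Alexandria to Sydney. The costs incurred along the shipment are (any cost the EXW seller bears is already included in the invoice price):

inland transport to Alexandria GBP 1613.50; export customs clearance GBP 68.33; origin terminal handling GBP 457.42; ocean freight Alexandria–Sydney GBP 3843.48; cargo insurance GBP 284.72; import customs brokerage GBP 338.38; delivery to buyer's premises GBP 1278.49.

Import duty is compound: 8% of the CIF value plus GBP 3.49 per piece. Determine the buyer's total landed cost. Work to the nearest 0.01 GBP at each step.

Total landed cost: GBP 16278.06

EXW: the seller makes goods available at their premises; the buyer bears all onward costs.
CIF value = EXW price + inland to port + export clearance + origin terminal + freight + insurance = 6567.72 + 1613.50 + 68.33 + 457.42 + 3843.48 + 284.72 = 12835.17
Ad valorem component: 12835.17 × 8% = 1026.81
Specific component: 229 × 3.49 = 799.21
Import duty = 1026.81 + 799.21 = 1826.02
Buyer bears: inland to port 1613.50 + export clearance 68.33 + origin terminal 457.42 + freight 3843.48 + insurance 284.72 + brokerage 338.38 + delivery 1278.49 + duty 1826.02 = 9710.34
Landed cost = invoice 6567.72 + 9710.34 = 16278.06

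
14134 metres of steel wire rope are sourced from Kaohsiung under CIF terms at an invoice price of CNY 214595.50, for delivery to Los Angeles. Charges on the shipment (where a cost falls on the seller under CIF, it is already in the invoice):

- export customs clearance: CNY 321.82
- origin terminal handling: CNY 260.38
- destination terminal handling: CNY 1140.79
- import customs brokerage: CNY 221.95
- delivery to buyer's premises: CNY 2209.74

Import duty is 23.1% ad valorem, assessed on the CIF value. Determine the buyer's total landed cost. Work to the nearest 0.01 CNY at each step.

Total landed cost: CNY 267739.54

CIF: the seller pays costs through ocean freight and marine insurance to the destination port.
Already in the invoice (seller's account under CIF): export clearance, origin terminal — exclude.
The CIF price already equals the CIF value: 214595.50
Import duty = 214595.50 × 23.1% = 49571.56
Buyer bears: destination terminal 1140.79 + brokerage 221.95 + delivery 2209.74 + duty 49571.56 = 53144.04
Landed cost = invoice 214595.50 + 53144.04 = 267739.54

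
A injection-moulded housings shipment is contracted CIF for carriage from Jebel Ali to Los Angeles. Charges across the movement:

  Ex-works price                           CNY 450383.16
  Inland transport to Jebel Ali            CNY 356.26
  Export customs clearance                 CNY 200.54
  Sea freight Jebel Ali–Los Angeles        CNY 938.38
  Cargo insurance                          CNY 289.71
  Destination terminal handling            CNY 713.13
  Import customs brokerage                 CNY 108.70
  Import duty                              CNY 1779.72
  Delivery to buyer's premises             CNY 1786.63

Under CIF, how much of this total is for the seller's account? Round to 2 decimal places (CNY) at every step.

Seller's account: CNY 452168.05

CIF: the seller pays costs through ocean freight and marine insurance to the destination port.
Seller's account: goods 450383.16 + inland to port 356.26 + export clearance 200.54 + freight 938.38 + insurance 289.71 = 452168.05
Buyer's account: destination terminal 713.13 + brokerage 108.70 + duty 1779.72 + delivery 1786.63 = 4388.18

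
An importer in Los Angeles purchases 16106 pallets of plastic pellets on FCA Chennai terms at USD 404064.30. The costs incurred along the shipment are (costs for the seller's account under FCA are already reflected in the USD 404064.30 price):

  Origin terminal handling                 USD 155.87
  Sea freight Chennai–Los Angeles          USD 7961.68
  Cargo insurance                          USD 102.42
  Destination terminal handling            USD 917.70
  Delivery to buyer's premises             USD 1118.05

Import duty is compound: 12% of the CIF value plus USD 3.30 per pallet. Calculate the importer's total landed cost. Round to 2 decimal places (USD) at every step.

FCA: the seller delivers export-cleared goods to the carrier; the buyer bears costs from that point.
CIF value = FCA price + origin terminal + freight + insurance = 404064.30 + 155.87 + 7961.68 + 102.42 = 412284.27
Ad valorem component: 412284.27 × 12% = 49474.11
Specific component: 16106 × 3.30 = 53149.80
Import duty = 49474.11 + 53149.80 = 102623.91
Buyer bears: origin terminal 155.87 + freight 7961.68 + insurance 102.42 + destination terminal 917.70 + delivery 1118.05 + duty 102623.91 = 112879.63
Landed cost = invoice 404064.30 + 112879.63 = 516943.93

Total landed cost: USD 516943.93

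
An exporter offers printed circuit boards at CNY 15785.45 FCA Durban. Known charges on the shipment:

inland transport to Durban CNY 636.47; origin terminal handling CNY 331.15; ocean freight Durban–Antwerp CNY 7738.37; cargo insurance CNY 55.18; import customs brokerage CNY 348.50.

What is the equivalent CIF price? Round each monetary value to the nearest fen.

CIF price: CNY 23910.15

Not relevant to the conversion: inland to port — on the seller under both FCA and CIF; already in the FCA price and stays in the CIF price. brokerage — on the buyer under both terms; not part of either seller's price.
From FCA to CIF, the seller additionally bears: origin terminal, freight, insurance.
CIF price = 15785.45 + 331.15 + 7738.37 + 55.18 = 23910.15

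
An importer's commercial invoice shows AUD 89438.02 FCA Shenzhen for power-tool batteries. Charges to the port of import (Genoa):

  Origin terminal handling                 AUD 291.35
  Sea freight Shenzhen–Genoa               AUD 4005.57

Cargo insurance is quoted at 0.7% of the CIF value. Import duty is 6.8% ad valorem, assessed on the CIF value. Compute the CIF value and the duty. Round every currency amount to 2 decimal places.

CIF value: AUD 94395.71; import duty: AUD 6418.91

Let C be the CIF value. C = FCA price + pre-shipment costs + freight + 0.7% × C
C − 0.7% × C = 89438.02 + 291.35 + 4005.57
0.993 × C = 93734.94
C = 93734.94 / 0.993 = 94395.71
Insurance premium = 0.7% × 94395.71 = 660.77
Import duty = 94395.71 × 6.8% = 6418.91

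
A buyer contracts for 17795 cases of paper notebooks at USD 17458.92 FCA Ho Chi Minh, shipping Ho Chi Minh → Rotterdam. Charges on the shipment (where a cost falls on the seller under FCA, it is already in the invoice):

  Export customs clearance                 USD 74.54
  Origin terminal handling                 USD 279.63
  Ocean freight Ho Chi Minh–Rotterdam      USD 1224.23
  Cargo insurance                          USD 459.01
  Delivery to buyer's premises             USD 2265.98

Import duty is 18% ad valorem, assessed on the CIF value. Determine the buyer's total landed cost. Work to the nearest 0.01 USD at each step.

Total landed cost: USD 25183.69

FCA: the seller delivers export-cleared goods to the carrier; the buyer bears costs from that point.
Already in the invoice (seller's account under FCA): export clearance — exclude.
CIF value = FCA price + origin terminal + freight + insurance = 17458.92 + 279.63 + 1224.23 + 459.01 = 19421.79
Import duty = 19421.79 × 18% = 3495.92
Buyer bears: origin terminal 279.63 + freight 1224.23 + insurance 459.01 + delivery 2265.98 + duty 3495.92 = 7724.77
Landed cost = invoice 17458.92 + 7724.77 = 25183.69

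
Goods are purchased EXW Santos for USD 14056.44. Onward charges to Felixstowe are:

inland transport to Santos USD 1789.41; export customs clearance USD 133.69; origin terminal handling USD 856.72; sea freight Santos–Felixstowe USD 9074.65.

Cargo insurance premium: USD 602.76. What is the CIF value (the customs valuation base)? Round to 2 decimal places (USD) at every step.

CIF = EXW price + pre-shipment costs + freight + insurance
CIF = 14056.44 + 1789.41 + 133.69 + 856.72 + 9074.65 + 602.76 = 26513.67

CIF value: USD 26513.67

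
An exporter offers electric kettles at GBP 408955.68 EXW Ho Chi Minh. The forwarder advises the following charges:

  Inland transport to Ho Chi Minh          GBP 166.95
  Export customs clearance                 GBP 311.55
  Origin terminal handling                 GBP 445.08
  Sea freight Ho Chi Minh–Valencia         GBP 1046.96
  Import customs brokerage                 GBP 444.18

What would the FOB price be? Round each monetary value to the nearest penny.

Not relevant to the conversion: brokerage, freight — on the buyer under both terms; not part of either seller's price.
From EXW to FOB, the seller additionally bears: inland to port, export clearance, origin terminal.
FOB price = 408955.68 + 166.95 + 311.55 + 445.08 = 409879.26

FOB price: GBP 409879.26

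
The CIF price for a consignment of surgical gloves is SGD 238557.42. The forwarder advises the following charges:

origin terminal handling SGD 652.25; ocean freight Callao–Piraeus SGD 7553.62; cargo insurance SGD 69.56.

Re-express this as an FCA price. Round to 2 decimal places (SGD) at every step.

From CIF to FCA, the seller no longer bears: origin terminal, freight, insurance.
FCA price = 238557.42 − 652.25 − 7553.62 − 69.56 = 230281.99

FCA price: SGD 230281.99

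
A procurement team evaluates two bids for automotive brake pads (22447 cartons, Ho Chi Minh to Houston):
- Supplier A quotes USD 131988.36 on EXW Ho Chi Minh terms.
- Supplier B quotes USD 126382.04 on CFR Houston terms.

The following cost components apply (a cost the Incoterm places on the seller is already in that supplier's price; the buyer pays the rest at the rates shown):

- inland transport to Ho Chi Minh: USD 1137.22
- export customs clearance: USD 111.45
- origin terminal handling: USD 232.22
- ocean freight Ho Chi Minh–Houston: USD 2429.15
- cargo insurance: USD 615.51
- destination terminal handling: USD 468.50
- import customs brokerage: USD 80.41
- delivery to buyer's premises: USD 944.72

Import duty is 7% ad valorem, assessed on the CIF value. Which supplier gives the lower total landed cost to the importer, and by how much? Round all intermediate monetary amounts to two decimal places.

Supplier B is cheaper by USD 10182.50

Supplier A (EXW):
CIF value = EXW price + inland to port + export clearance + origin terminal + freight + insurance = 131988.36 + 1137.22 + 111.45 + 232.22 + 2429.15 + 615.51 = 136513.91
Import duty = 136513.91 × 7% = 9555.97
Buyer bears (A): 1137.22 + 111.45 + 232.22 + 2429.15 + 615.51 + 468.50 + 80.41 + 944.72 = 6019.18
Landed cost (A) = invoice 131988.36 + 6019.18 + duty 9555.97 = 147563.51
Supplier B (CFR):
CIF value = CFR price + insurance = 126382.04 + 615.51 = 126997.55
Import duty = 126997.55 × 7% = 8889.83
Buyer bears (B): 615.51 + 468.50 + 80.41 + 944.72 = 2109.14
Landed cost (B) = invoice 126382.04 + 2109.14 + duty 8889.83 = 137381.01
Difference = |147563.51 − 137381.01| = 10182.50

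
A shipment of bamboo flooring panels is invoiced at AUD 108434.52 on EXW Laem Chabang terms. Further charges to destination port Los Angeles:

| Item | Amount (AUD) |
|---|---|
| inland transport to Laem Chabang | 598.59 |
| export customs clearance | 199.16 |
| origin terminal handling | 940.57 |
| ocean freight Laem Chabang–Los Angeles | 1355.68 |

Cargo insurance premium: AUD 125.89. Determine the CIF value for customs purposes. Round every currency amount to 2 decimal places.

CIF = EXW price + pre-shipment costs + freight + insurance
CIF = 108434.52 + 598.59 + 199.16 + 940.57 + 1355.68 + 125.89 = 111654.41

CIF value: AUD 111654.41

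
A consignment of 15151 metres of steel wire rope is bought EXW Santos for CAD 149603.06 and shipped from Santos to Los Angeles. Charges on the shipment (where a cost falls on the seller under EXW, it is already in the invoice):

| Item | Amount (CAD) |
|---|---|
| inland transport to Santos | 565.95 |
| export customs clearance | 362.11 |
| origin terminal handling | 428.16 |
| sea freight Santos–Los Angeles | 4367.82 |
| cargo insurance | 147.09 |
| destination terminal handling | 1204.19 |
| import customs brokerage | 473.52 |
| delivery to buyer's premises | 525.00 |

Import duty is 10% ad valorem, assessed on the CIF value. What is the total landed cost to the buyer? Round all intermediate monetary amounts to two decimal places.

Total landed cost: CAD 173224.32

EXW: the seller makes goods available at their premises; the buyer bears all onward costs.
CIF value = EXW price + inland to port + export clearance + origin terminal + freight + insurance = 149603.06 + 565.95 + 362.11 + 428.16 + 4367.82 + 147.09 = 155474.19
Import duty = 155474.19 × 10% = 15547.42
Buyer bears: inland to port 565.95 + export clearance 362.11 + origin terminal 428.16 + freight 4367.82 + insurance 147.09 + destination terminal 1204.19 + brokerage 473.52 + delivery 525.00 + duty 15547.42 = 23621.26
Landed cost = invoice 149603.06 + 23621.26 = 173224.32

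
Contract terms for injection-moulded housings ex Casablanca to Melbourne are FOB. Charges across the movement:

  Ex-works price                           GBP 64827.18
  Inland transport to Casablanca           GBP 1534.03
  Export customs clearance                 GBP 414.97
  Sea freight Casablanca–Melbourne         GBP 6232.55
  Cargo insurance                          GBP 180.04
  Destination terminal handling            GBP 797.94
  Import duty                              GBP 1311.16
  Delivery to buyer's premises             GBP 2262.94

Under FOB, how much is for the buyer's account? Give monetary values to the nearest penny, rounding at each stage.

Buyer's account: GBP 10784.63

FOB: the seller bears costs until goods are on board at the origin port; the buyer bears freight, insurance and all costs thereafter.
Seller's account: goods 64827.18 + inland to port 1534.03 + export clearance 414.97 = 66776.18
Buyer's account: freight 6232.55 + insurance 180.04 + destination terminal 797.94 + duty 1311.16 + delivery 2262.94 = 10784.63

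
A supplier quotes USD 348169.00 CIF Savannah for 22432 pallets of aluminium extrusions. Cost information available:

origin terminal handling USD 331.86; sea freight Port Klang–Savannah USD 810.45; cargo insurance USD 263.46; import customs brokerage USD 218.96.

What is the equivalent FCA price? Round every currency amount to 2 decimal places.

FCA price: USD 346763.23

Not relevant to the conversion: brokerage — on the buyer under both terms; not part of either seller's price.
From CIF to FCA, the seller no longer bears: origin terminal, freight, insurance.
FCA price = 348169.00 − 331.86 − 810.45 − 263.46 = 346763.23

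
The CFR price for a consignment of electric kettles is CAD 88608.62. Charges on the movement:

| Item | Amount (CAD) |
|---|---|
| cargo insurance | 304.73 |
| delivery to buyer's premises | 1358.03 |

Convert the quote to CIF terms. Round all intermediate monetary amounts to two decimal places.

CIF price: CAD 88913.35

Not relevant to the conversion: delivery — on the buyer under both terms; not part of either seller's price.
From CFR to CIF, the seller additionally bears: insurance.
CIF price = 88608.62 + 304.73 = 88913.35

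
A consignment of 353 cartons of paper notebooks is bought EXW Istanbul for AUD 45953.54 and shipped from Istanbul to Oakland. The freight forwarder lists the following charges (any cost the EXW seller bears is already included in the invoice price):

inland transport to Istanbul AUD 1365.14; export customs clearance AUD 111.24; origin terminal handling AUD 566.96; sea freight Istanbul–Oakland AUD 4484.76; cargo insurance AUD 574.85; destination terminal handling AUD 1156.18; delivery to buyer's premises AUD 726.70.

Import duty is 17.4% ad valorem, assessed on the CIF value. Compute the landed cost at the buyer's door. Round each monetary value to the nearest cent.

EXW: the seller makes goods available at their premises; the buyer bears all onward costs.
CIF value = EXW price + inland to port + export clearance + origin terminal + freight + insurance = 45953.54 + 1365.14 + 111.24 + 566.96 + 4484.76 + 574.85 = 53056.49
Import duty = 53056.49 × 17.4% = 9231.83
Buyer bears: inland to port 1365.14 + export clearance 111.24 + origin terminal 566.96 + freight 4484.76 + insurance 574.85 + destination terminal 1156.18 + delivery 726.70 + duty 9231.83 = 18217.66
Landed cost = invoice 45953.54 + 18217.66 = 64171.20

Total landed cost: AUD 64171.20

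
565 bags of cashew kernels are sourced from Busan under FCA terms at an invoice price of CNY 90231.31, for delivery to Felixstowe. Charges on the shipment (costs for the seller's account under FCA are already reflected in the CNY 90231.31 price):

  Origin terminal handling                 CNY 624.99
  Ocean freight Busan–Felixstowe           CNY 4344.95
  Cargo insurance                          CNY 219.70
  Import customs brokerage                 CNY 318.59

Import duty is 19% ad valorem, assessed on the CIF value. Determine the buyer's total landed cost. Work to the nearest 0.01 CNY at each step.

Total landed cost: CNY 113869.52

FCA: the seller delivers export-cleared goods to the carrier; the buyer bears costs from that point.
CIF value = FCA price + origin terminal + freight + insurance = 90231.31 + 624.99 + 4344.95 + 219.70 = 95420.95
Import duty = 95420.95 × 19% = 18129.98
Buyer bears: origin terminal 624.99 + freight 4344.95 + insurance 219.70 + brokerage 318.59 + duty 18129.98 = 23638.21
Landed cost = invoice 90231.31 + 23638.21 = 113869.52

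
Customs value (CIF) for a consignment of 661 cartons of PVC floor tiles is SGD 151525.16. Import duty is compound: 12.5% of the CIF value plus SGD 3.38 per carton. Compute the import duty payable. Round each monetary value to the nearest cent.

Ad valorem component: 151525.16 × 12.5% = 18940.65
Specific component: 661 × 3.38 = 2234.18
Import duty = 18940.65 + 2234.18 = 21174.83

Import duty: SGD 21174.83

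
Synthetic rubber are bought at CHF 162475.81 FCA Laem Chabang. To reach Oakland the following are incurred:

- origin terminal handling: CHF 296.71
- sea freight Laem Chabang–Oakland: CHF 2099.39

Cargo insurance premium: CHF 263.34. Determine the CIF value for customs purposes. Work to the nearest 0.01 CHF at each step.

CIF = FCA price + pre-shipment costs + freight + insurance
CIF = 162475.81 + 296.71 + 2099.39 + 263.34 = 165135.25

CIF value: CHF 165135.25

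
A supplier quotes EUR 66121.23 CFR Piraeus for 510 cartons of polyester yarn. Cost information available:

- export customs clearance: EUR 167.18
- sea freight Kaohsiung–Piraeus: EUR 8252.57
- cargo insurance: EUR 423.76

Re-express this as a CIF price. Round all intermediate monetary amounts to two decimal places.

Not relevant to the conversion: export clearance, freight — on the seller under both CFR and CIF; already in the CFR price and stays in the CIF price.
From CFR to CIF, the seller additionally bears: insurance.
CIF price = 66121.23 + 423.76 = 66544.99

CIF price: EUR 66544.99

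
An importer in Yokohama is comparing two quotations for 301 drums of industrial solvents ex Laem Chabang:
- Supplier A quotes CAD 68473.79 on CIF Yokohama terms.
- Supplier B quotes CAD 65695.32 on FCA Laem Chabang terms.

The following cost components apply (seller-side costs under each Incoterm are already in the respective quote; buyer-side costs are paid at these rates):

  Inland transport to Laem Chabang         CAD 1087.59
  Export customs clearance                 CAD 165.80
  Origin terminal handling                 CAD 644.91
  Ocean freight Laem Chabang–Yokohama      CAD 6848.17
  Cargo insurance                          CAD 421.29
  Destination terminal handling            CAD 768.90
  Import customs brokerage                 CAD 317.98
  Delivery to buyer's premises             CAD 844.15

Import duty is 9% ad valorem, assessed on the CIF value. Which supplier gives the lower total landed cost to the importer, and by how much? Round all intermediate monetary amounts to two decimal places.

Supplier A is cheaper by CAD 5598.13

Supplier A (CIF):
The CIF price already equals the CIF value: 68473.79
Import duty = 68473.79 × 9% = 6162.64
Buyer bears (A): 768.90 + 317.98 + 844.15 = 1931.03
Landed cost (A) = invoice 68473.79 + 1931.03 + duty 6162.64 = 76567.46
Supplier B (FCA):
CIF value = FCA price + origin terminal + freight + insurance = 65695.32 + 644.91 + 6848.17 + 421.29 = 73609.69
Import duty = 73609.69 × 9% = 6624.87
Buyer bears (B): 644.91 + 6848.17 + 421.29 + 768.90 + 317.98 + 844.15 = 9845.40
Landed cost (B) = invoice 65695.32 + 9845.40 + duty 6624.87 = 82165.59
Difference = |76567.46 − 82165.59| = 5598.13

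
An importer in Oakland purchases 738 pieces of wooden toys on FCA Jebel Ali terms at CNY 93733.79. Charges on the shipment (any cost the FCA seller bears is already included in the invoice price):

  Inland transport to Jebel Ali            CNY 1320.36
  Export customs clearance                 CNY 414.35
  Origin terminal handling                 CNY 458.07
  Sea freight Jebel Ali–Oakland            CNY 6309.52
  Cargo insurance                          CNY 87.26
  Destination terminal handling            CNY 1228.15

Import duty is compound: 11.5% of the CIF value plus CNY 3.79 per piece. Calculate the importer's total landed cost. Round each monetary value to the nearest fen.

Total landed cost: CNY 116181.50

FCA: the seller delivers export-cleared goods to the carrier; the buyer bears costs from that point.
Already in the invoice (seller's account under FCA): inland to port, export clearance — exclude.
CIF value = FCA price + origin terminal + freight + insurance = 93733.79 + 458.07 + 6309.52 + 87.26 = 100588.64
Ad valorem component: 100588.64 × 11.5% = 11567.69
Specific component: 738 × 3.79 = 2797.02
Import duty = 11567.69 + 2797.02 = 14364.71
Buyer bears: origin terminal 458.07 + freight 6309.52 + insurance 87.26 + destination terminal 1228.15 + duty 14364.71 = 22447.71
Landed cost = invoice 93733.79 + 22447.71 = 116181.50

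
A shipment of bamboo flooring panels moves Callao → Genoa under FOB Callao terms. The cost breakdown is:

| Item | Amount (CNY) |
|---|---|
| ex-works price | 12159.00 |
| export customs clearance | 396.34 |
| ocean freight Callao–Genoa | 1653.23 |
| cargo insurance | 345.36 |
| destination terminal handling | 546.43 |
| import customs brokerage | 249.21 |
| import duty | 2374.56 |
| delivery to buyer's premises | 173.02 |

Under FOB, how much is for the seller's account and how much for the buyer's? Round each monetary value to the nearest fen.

Seller: CNY 12555.34; buyer: CNY 5341.81

FOB: the seller bears costs until goods are on board at the origin port; the buyer bears freight, insurance and all costs thereafter.
Seller's account: goods 12159.00 + export clearance 396.34 = 12555.34
Buyer's account: freight 1653.23 + insurance 345.36 + destination terminal 546.43 + brokerage 249.21 + duty 2374.56 + delivery 173.02 = 5341.81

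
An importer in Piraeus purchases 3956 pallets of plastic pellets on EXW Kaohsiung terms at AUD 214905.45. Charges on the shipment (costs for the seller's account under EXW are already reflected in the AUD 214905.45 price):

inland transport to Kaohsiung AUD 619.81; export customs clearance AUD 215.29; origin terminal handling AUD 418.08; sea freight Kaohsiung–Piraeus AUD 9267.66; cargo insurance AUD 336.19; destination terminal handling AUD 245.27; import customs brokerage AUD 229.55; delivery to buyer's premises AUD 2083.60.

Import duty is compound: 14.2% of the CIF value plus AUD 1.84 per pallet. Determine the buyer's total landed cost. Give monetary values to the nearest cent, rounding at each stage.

Total landed cost: AUD 267658.21

EXW: the seller makes goods available at their premises; the buyer bears all onward costs.
CIF value = EXW price + inland to port + export clearance + origin terminal + freight + insurance = 214905.45 + 619.81 + 215.29 + 418.08 + 9267.66 + 336.19 = 225762.48
Ad valorem component: 225762.48 × 14.2% = 32058.27
Specific component: 3956 × 1.84 = 7279.04
Import duty = 32058.27 + 7279.04 = 39337.31
Buyer bears: inland to port 619.81 + export clearance 215.29 + origin terminal 418.08 + freight 9267.66 + insurance 336.19 + destination terminal 245.27 + brokerage 229.55 + delivery 2083.60 + duty 39337.31 = 52752.76
Landed cost = invoice 214905.45 + 52752.76 = 267658.21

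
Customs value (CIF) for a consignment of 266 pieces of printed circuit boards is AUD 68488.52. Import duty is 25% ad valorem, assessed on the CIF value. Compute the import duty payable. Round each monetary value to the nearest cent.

Import duty: AUD 17122.13

Import duty = 68488.52 × 25% = 17122.13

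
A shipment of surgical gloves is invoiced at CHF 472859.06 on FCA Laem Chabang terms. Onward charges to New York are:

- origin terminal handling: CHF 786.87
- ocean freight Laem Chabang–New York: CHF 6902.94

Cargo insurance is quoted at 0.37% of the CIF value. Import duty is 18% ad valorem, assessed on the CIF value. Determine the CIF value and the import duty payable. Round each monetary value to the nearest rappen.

CIF value: CHF 482333.50; import duty: CHF 86820.03

Let C be the CIF value. C = FCA price + pre-shipment costs + freight + 0.37% × C
C − 0.37% × C = 472859.06 + 786.87 + 6902.94
0.9963 × C = 480548.87
C = 480548.87 / 0.9963 = 482333.50
Insurance premium = 0.37% × 482333.50 = 1784.63
Import duty = 482333.50 × 18% = 86820.03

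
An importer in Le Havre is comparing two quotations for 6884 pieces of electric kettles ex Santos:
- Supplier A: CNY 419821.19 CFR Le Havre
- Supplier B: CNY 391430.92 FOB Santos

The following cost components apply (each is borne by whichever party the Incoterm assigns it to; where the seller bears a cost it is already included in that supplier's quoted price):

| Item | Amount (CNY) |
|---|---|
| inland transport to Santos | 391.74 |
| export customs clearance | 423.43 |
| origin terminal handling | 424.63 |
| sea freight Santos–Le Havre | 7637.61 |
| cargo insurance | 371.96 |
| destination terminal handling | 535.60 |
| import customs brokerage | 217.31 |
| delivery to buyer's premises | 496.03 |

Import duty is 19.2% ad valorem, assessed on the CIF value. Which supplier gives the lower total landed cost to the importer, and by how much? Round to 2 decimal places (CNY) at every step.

Supplier B is cheaper by CNY 24737.17

Supplier A (CFR):
CIF value = CFR price + insurance = 419821.19 + 371.96 = 420193.15
Import duty = 420193.15 × 19.2% = 80677.08
Buyer bears (A): 371.96 + 535.60 + 217.31 + 496.03 = 1620.90
Landed cost (A) = invoice 419821.19 + 1620.90 + duty 80677.08 = 502119.17
Supplier B (FOB):
CIF value = FOB price + freight + insurance = 391430.92 + 7637.61 + 371.96 = 399440.49
Import duty = 399440.49 × 19.2% = 76692.57
Buyer bears (B): 7637.61 + 371.96 + 535.60 + 217.31 + 496.03 = 9258.51
Landed cost (B) = invoice 391430.92 + 9258.51 + duty 76692.57 = 477382.00
Difference = |502119.17 − 477382.00| = 24737.17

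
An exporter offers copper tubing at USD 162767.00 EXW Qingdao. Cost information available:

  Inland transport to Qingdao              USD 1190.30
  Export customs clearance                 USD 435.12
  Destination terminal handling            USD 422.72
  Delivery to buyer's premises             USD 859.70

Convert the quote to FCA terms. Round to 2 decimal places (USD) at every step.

Not relevant to the conversion: destination terminal, delivery — on the buyer under both terms; not part of either seller's price.
From EXW to FCA, the seller additionally bears: inland to port, export clearance.
FCA price = 162767.00 + 1190.30 + 435.12 = 164392.42

FCA price: USD 164392.42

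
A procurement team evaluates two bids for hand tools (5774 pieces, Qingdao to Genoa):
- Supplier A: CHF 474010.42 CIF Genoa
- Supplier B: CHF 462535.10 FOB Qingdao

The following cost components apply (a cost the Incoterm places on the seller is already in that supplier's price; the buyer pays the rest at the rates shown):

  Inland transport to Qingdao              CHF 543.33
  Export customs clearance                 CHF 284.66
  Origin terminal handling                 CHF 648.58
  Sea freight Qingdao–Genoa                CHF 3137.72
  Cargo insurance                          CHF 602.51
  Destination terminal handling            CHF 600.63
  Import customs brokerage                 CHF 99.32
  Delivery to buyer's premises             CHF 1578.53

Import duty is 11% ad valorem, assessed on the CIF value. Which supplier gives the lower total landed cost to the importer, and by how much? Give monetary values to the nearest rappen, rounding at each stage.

Supplier A (CIF):
The CIF price already equals the CIF value: 474010.42
Import duty = 474010.42 × 11% = 52141.15
Buyer bears (A): 600.63 + 99.32 + 1578.53 = 2278.48
Landed cost (A) = invoice 474010.42 + 2278.48 + duty 52141.15 = 528430.05
Supplier B (FOB):
CIF value = FOB price + freight + insurance = 462535.10 + 3137.72 + 602.51 = 466275.33
Import duty = 466275.33 × 11% = 51290.29
Buyer bears (B): 3137.72 + 602.51 + 600.63 + 99.32 + 1578.53 = 6018.71
Landed cost (B) = invoice 462535.10 + 6018.71 + duty 51290.29 = 519844.10
Difference = |528430.05 − 519844.10| = 8585.95

Supplier B is cheaper by CHF 8585.95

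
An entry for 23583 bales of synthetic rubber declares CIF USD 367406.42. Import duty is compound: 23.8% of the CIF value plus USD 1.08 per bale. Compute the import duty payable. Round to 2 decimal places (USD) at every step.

Ad valorem component: 367406.42 × 23.8% = 87442.73
Specific component: 23583 × 1.08 = 25469.64
Import duty = 87442.73 + 25469.64 = 112912.37

Import duty: USD 112912.37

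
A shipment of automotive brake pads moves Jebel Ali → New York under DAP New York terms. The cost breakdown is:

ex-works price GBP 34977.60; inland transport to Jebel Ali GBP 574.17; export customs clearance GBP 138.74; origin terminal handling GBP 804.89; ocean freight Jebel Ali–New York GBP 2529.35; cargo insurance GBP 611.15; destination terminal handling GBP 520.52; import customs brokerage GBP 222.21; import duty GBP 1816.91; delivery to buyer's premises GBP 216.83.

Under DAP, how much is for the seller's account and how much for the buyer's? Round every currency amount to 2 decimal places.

DAP: the seller bears all costs to the named destination except import duty and clearance.
Seller's account: goods 34977.60 + inland to port 574.17 + export clearance 138.74 + origin terminal 804.89 + freight 2529.35 + insurance 611.15 + destination terminal 520.52 + delivery 216.83 = 40373.25
Buyer's account: brokerage 222.21 + duty 1816.91 = 2039.12

Seller: GBP 40373.25; buyer: GBP 2039.12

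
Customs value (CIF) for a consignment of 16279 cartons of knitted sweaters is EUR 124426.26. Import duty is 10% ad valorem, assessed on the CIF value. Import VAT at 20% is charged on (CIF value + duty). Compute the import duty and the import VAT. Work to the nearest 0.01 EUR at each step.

Import duty = 124426.26 × 10% = 12442.63
VAT base = CIF + duty = 124426.26 + 12442.63 = 136868.89
Import VAT = 136868.89 × 20% = 27373.78

Import duty: EUR 12442.63; import VAT: EUR 27373.78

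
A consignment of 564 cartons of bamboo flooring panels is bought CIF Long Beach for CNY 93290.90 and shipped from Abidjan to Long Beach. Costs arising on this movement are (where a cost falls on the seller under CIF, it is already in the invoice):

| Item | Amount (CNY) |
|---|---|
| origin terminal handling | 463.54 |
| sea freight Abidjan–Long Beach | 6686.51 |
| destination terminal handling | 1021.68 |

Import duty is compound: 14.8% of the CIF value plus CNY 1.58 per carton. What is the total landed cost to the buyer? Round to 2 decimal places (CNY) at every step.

CIF: the seller pays costs through ocean freight and marine insurance to the destination port.
Already in the invoice (seller's account under CIF): origin terminal, freight — exclude.
The CIF price already equals the CIF value: 93290.90
Ad valorem component: 93290.90 × 14.8% = 13807.05
Specific component: 564 × 1.58 = 891.12
Import duty = 13807.05 + 891.12 = 14698.17
Buyer bears: destination terminal 1021.68 + duty 14698.17 = 15719.85
Landed cost = invoice 93290.90 + 15719.85 = 109010.75

Total landed cost: CNY 109010.75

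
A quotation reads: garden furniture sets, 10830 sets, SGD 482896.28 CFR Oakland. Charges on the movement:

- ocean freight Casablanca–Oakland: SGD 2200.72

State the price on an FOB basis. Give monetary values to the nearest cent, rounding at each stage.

From CFR to FOB, the seller no longer bears: freight.
FOB price = 482896.28 − 2200.72 = 480695.56

FOB price: SGD 480695.56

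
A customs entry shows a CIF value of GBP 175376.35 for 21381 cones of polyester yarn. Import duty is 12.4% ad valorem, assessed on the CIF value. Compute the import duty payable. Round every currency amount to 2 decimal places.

Import duty: GBP 21746.67

Import duty = 175376.35 × 12.4% = 21746.67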